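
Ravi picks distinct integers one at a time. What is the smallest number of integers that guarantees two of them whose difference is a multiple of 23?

24

Integers whose pairwise differences are multiples of 23 are exactly those sharing a remainder mod 23. The 23 residue classes mod 23 are the pigeonholes.
With 23 integers one could put 1 in each residue class and have no class reach 2.
The 24th integer pushes some class to 2, so 23·1 + 1 = 24.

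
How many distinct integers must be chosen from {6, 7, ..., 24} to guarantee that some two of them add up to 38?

A set avoiding the sum 38 can contain at most one of each pair {x, 38−x}, plus the 9 elements whose complement lies outside the range or equal to its own complement.
The integers 6, …, 19 (14 of them) are such a set: any two sum to at least 6+7 = 13 and at most 18+19 = 37 < 38.
Any 15th integer completes one of the 5 pairs, so 15 choices force a sum of 38.

15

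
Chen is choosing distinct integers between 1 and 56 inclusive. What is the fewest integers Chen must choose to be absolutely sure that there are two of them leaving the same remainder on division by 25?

26

The 25 residue classes mod 25 are the pigeonholes.
With 25 integers one could put 1 in each residue class and have no class reach 2.
The 26th integer pushes some class to 2, so 25·1 + 1 = 26.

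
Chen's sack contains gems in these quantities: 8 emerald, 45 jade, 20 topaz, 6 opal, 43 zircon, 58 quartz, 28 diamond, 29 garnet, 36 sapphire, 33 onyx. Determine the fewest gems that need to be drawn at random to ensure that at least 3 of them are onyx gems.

In the worst case for collecting onyx gems, every non-onyx gem comes out first.
There are 8 + 45 + 20 + 6 + 43 + 58 + 28 + 29 + 36 = 273 non-onyx gems altogether.
After those, each further gem must be onyx, so 273 + 3 = 276 draws guarantee 3 onyx gems.

276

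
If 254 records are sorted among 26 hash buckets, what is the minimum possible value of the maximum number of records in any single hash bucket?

10

Pigeonhole: the 26 hash buckets are the holes and the 254 records are the pigeons.
If every hash bucket held at most 9 records, the total would be at most 26 × 9 = 234, which is less than 254.
So some hash bucket holds at least ⌈254/26⌉ = 10 records.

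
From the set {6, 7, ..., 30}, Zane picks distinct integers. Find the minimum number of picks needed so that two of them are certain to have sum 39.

15

Group the elements by complementary pair {x, 39−x}: {9,30}, {10,29}, {11,28}, …, giving 11 two-element pairs and 3 integers whose partner 39−x falls outside [6,30].
Treating each of those 14 groups as a pigeonhole, one can pick one integer per group — 14 integers — with no two summing to 39.
The 15th integer lands in an occupied pair, forcing a sum of 39.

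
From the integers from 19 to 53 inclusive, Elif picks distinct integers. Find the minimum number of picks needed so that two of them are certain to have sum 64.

Two chosen integers sum to 64 exactly when both halves of some pair {x, 64−x} with 19 ≤ x ≤ 64−x ≤ 45 are chosen — 13 such pairs.
The remaining 9 elements (those with no distinct partner in range) can never complete a 64-sum, so the worst case takes all of them and one from each pair: 9 + 13 = 22.
The 23rd integer has to be the second member of some pair, so 22 + 1 = 23.

23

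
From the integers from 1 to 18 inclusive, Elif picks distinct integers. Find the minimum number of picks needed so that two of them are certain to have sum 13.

13

Two chosen integers sum to 13 exactly when both halves of some pair {x, 13−x} with 1 ≤ x ≤ 13−x ≤ 12 are chosen — 6 such pairs.
The remaining 6 elements (those with no distinct partner in range) can never complete a 13-sum, so the worst case takes all of them and one from each pair: 6 + 6 = 12.
By pigeonhole, the 13th integer has to be the second member of some pair, so 12 + 1 = 13.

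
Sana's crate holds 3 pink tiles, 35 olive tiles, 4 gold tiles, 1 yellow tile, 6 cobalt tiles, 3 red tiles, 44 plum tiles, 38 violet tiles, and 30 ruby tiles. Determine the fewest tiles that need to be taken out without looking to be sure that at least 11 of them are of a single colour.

58

An adversary could hand out at most 10 tiles per colour (5 colours run out sooner): 3 + 10 + 4 + 1 + 6 + 3 + 10 + 10 + 10 = 57 tiles and still no colour has 11.
One more tile lands in a colour already at 10, so 58 draws are enough and 57 are not.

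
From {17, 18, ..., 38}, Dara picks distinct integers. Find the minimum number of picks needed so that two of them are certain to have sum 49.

15

A set avoiding the sum 49 can contain at most one of each pair {x, 49−x}, plus the 6 elements whose complement lies outside the range.
The integers 25, …, 38 (14 of them) are such a set: any two sum to at least 25+26 = 51 > 49.
Pigeonhole: any 15th integer completes one of the 8 pairs, so 15 choices force a sum of 49.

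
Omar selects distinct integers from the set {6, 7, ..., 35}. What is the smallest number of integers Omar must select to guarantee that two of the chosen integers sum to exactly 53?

22

A set avoiding the sum 53 can contain at most one of each pair {x, 53−x}, plus the 12 elements whose complement lies outside the range.
The integers 6, …, 26 (21 of them) are such a set: any two sum to at least 6+7 = 13 and at most 25+26 = 51 < 53.
Any 22nd integer completes one of the 9 pairs, so 22 choices force a sum of 53.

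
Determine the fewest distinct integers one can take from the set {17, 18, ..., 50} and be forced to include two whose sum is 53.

Two chosen integers sum to 53 exactly when both halves of some pair {x, 53−x} with 17 ≤ x ≤ 53−x ≤ 36 are chosen — 10 such pairs.
The remaining 14 elements (those with no distinct partner in range) can never complete a 53-sum, so the worst case takes all of them and one from each pair: 14 + 10 = 24.
Pigeonhole: the 25th integer has to be the second member of some pair, so 24 + 1 = 25.

25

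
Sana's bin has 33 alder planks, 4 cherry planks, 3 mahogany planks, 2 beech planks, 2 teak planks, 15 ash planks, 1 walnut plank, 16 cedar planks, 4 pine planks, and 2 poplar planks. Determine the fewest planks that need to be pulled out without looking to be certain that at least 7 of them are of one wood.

37

The 10 woods are the holes; the planks drawn are the pigeons.
To avoid 7 of any one wood, the worst case takes at most 6 of each wood, or every plank of a wood that has fewer than 6.
That gives 6 + 4 + 3 + 2 + 2 + 6 + 1 + 6 + 4 + 2 = 36 planks with no wood reaching 7.
The next plank forces some wood to 7, so 36 + 1 = 37.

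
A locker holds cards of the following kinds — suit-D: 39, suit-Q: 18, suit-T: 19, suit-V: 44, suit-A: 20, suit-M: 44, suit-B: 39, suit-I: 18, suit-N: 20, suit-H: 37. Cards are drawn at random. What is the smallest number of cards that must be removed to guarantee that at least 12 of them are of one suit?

111

Pigeonhole: the 10 suits are the holes; the cards drawn are the pigeons.
To avoid 12 of any one suit, the worst case takes at most 11 of each suit.
That gives 11 + 11 + 11 + 11 + 11 + 11 + 11 + 11 + 11 + 11 = 110 cards with no suit reaching 12.
The next card forces some suit to 12, so 110 + 1 = 111.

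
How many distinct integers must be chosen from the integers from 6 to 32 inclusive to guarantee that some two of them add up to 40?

Two chosen integers sum to 40 exactly when both halves of some pair {x, 40−x} with 8 ≤ x ≤ 40−x ≤ 32 are chosen — 12 such pairs.
The remaining 3 elements (those with no distinct partner in range) can never complete a 40-sum, so the worst case takes all of them and one from each pair: 3 + 12 = 15.
The 16th integer has to be the second member of some pair, so 15 + 1 = 16.

16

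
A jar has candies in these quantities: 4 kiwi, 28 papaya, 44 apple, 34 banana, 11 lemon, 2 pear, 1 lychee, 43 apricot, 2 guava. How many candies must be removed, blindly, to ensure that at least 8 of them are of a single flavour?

Put each drawn candy into a box by flavour. The largest draw with every box below 8 takes min(count, 7) from each flavour; flavours with fewer than 7 contribute all they have.
Σ min(cᵢ, 7) = 4 + 7 + 7 + 7 + 7 + 2 + 1 + 7 + 2 = 44.
Draw number 44 + 1 = 45 must push one box to 8.

45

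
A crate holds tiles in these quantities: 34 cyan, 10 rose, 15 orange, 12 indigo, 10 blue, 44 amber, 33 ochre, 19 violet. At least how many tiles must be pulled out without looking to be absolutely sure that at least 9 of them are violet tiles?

167

In the worst case for collecting violet tiles, every non-violet tile comes out first.
There are 34 + 10 + 15 + 12 + 10 + 44 + 33 = 158 non-violet tiles altogether.
After those, each further tile must be violet, so 158 + 9 = 167 draws guarantee 9 violet tiles.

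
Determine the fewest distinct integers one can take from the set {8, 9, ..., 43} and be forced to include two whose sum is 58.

A set avoiding the sum 58 can contain at most one of each pair {x, 58−x}, plus the 8 elements whose complement lies outside the range or equal to its own complement.
The integers 8, …, 29 (22 of them) are such a set: any two sum to at least 8+9 = 17 and at most 28+29 = 57 < 58.
Pigeonhole: any 23rd integer completes one of the 14 pairs, so 23 choices force a sum of 58.

23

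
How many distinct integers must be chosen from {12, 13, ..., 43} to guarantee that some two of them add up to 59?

19

A set avoiding the sum 59 can contain at most one of each pair {x, 59−x}, plus the 4 elements whose complement lies outside the range.
The integers 12, …, 29 (18 of them) are such a set: any two sum to at least 12+13 = 25 and at most 28+29 = 57 < 59.
Pigeonhole: any 19th integer completes one of the 14 pairs, so 19 choices force a sum of 59.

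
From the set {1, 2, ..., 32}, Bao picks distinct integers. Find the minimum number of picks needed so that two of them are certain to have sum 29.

19

Group the elements by complementary pair {x, 29−x}: {1,28}, {2,27}, {3,26}, …, giving 14 two-element pairs and 4 integers whose partner 29−x falls outside [1,32].
Treating each of those 18 groups as a pigeonhole, one can pick one integer per group — 18 integers — with no two summing to 29.
The 19th integer lands in an occupied pair, forcing a sum of 29.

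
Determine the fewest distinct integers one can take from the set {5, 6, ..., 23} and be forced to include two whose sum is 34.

Group the elements by complementary pair {x, 34−x}: {11,23}, {12,22}, {13,21}, …, giving 6 two-element pairs, the single value 17 (it cannot pair with itself since the integers are distinct), and 6 integers whose partner 34−x falls outside [5,23].
Treating each of those 13 groups as a pigeonhole, one can pick one integer per group — 13 integers — with no two summing to 34.
The 14th integer lands in an occupied pair, forcing a sum of 34.

14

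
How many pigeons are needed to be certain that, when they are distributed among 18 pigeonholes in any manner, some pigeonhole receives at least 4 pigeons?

With 54 pigeons one could put exactly 3 in each of the 18 pigeonholes, and no pigeonhole would reach 4.
Pigeonhole: one more pigeon must land in a pigeonhole that already has 3, giving it 4.
So 18 × 3 + 1 = 55 pigeons are required.

55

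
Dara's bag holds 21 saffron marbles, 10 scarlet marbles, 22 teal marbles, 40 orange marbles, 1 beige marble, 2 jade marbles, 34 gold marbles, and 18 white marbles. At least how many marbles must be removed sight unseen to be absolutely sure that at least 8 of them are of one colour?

46

An adversary could hand out at most 7 marbles per colour (beige, jade run out sooner): 7 + 7 + 7 + 7 + 1 + 2 + 7 + 7 = 45 marbles and still no colour has 8.
By the pigeonhole principle, one more marble lands in a colour already at 7, so 46 draws are enough and 45 are not.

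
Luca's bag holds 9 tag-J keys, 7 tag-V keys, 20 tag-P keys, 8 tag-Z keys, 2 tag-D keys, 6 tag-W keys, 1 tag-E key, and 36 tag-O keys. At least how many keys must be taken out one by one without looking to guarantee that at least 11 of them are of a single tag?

54

An adversary could hand out at most 10 keys per tag (6 tags run out sooner): 9 + 7 + 10 + 8 + 2 + 6 + 1 + 10 = 53 keys and still no tag has 11.
Pigeonhole: one more key lands in a tag already at 10, so 54 draws are enough and 53 are not.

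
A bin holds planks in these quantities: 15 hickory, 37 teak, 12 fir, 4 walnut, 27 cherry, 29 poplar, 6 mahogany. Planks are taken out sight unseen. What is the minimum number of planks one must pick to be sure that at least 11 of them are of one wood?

The 7 woods are the holes; the planks drawn are the pigeons.
To avoid 11 of any one wood, the worst case takes at most 10 of each wood, or every plank of a wood that has fewer than 10.
That gives 10 + 10 + 10 + 4 + 10 + 10 + 6 = 60 planks with no wood reaching 11.
The next plank forces some wood to 11, so 60 + 1 = 61.

61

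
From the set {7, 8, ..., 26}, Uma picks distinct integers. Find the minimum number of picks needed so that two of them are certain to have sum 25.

A set avoiding the sum 25 can contain at most one of each pair {x, 25−x}, plus the 8 elements whose complement lies outside the range.
The integers 13, …, 26 (14 of them) are such a set: any two sum to at least 13+14 = 27 > 25.
By the pigeonhole principle, any 15th integer completes one of the 6 pairs, so 15 choices force a sum of 25.

15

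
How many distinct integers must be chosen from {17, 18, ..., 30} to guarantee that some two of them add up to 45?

A set avoiding the sum 45 can contain at most one of each pair {x, 45−x}, plus the 2 elements whose complement lies outside the range.
The integers 23, …, 30 (8 of them) are such a set: any two sum to at least 23+24 = 47 > 45.
Any 9th integer completes one of the 6 pairs, so 9 choices force a sum of 45.

9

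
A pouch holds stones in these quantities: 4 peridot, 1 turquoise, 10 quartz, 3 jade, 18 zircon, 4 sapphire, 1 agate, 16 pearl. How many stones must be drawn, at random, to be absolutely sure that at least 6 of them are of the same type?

An adversary could hand out at most 5 stones per type (5 types run out sooner): 4 + 1 + 5 + 3 + 5 + 4 + 1 + 5 = 28 stones and still no type has 6.
One more stone lands in a type already at 5, so 29 draws are enough and 28 are not.

29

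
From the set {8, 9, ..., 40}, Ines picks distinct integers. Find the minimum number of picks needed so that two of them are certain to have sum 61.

24

Two chosen integers sum to 61 exactly when both halves of some pair {x, 61−x} with 21 ≤ x ≤ 61−x ≤ 40 are chosen — 10 such pairs.
The remaining 13 elements (those with no distinct partner in range) can never complete a 61-sum, so the worst case takes all of them and one from each pair: 13 + 10 = 23.
The 24th integer has to be the second member of some pair, so 23 + 1 = 24.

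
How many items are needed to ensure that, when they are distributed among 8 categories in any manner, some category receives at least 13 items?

97

With 96 items one could put exactly 12 in each of the 8 categories, and no category would reach 13.
One more item must land in a category that already has 12, giving it 13.
So 8 × 12 + 1 = 97 items are required.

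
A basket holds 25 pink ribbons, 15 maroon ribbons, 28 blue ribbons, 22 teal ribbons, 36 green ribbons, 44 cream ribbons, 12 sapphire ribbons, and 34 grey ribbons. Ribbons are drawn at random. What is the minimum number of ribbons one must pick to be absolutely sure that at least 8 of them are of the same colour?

57

Put each drawn ribbon into a box by colour. The largest draw with every box below 8 takes min(count, 7) from each colour.
Σ min(cᵢ, 7) = 7 + 7 + 7 + 7 + 7 + 7 + 7 + 7 = 56.
Draw number 56 + 1 = 57 must push one box to 8.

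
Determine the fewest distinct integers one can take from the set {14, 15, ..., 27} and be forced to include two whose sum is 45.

10

Two chosen integers sum to 45 exactly when both halves of some pair {x, 45−x} with 18 ≤ x ≤ 45−x ≤ 27 are chosen — 5 such pairs.
The remaining 4 elements (those with no distinct partner in range) can never complete a 45-sum, so the worst case takes all of them and one from each pair: 4 + 5 = 9.
The 10th integer has to be the second member of some pair, so 9 + 1 = 10.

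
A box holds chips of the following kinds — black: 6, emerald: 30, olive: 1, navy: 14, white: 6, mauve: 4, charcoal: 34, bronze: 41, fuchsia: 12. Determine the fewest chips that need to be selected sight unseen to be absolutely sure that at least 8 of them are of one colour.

53

By the pigeonhole principle, the 9 colours are the holes; the chips drawn are the pigeons.
To avoid 8 of any one colour, the worst case takes at most 7 of each colour, or every chip of a colour that has fewer than 7.
That gives 6 + 7 + 1 + 7 + 6 + 4 + 7 + 7 + 7 = 52 chips with no colour reaching 8.
The next chip forces some colour to 8, so 52 + 1 = 53.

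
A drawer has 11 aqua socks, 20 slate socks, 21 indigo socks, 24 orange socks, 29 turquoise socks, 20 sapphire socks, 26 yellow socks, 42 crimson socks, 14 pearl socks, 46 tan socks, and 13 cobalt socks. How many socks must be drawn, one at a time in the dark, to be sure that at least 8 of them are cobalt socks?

261

In the worst case for collecting cobalt socks, every non-cobalt sock comes out first.
There are 11 + 20 + 21 + 24 + 29 + 20 + 26 + 42 + 14 + 46 = 253 non-cobalt socks altogether.
After those, each further sock must be cobalt, so 253 + 8 = 261 draws guarantee 8 cobalt socks.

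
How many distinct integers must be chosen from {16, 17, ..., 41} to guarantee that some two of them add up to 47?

19

A set avoiding the sum 47 can contain at most one of each pair {x, 47−x}, plus the 10 elements whose complement lies outside the range.
The integers 24, …, 41 (18 of them) are such a set: any two sum to at least 24+25 = 49 > 47.
By pigeonhole, any 19th integer completes one of the 8 pairs, so 19 choices force a sum of 47.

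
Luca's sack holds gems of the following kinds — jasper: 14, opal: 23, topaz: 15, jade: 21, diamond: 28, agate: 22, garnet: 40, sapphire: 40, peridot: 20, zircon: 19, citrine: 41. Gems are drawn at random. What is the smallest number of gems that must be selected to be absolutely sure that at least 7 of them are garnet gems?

250

In the worst case for collecting garnet gems, every non-garnet gem comes out first.
There are 14 + 23 + 15 + 21 + 28 + 22 + 40 + 20 + 19 + 41 = 243 non-garnet gems altogether.
After those, each further gem must be garnet, so 243 + 7 = 250 draws guarantee 7 garnet gems.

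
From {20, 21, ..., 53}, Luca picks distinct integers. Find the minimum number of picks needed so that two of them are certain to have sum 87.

Two chosen integers sum to 87 exactly when both halves of some pair {x, 87−x} with 34 ≤ x ≤ 87−x ≤ 53 are chosen — 10 such pairs.
The remaining 14 elements (those with no distinct partner in range) can never complete a 87-sum, so the worst case takes all of them and one from each pair: 14 + 10 = 24.
By the pigeonhole principle, the 25th integer has to be the second member of some pair, so 24 + 1 = 25.

25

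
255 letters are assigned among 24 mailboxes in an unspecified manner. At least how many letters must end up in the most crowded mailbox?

By the pigeonhole principle, the 24 mailboxes are the holes and the 255 letters are the pigeons.
If every mailbox held at most 10 letters, the total would be at most 24 × 10 = 240, which is less than 255.
So some mailbox holds at least ⌈255/24⌉ = 11 letters.

11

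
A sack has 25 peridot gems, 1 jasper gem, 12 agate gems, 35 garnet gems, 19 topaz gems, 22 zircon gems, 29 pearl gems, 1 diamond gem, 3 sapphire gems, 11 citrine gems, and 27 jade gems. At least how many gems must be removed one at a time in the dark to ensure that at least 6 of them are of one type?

46

By the pigeonhole principle, the 11 types are the holes; the gems drawn are the pigeons.
To avoid 6 of any one type, the worst case takes at most 5 of each type, or every gem of a type that has fewer than 5.
That gives 5 + 1 + 5 + 5 + 5 + 5 + 5 + 1 + 3 + 5 + 5 = 45 gems with no type reaching 6.
The next gem forces some type to 6, so 45 + 1 = 46.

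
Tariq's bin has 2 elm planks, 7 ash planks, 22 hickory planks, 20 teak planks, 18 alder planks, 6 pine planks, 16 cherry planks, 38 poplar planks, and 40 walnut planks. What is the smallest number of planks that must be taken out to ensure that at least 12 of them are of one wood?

82

By pigeonhole, put each drawn plank into a box by wood. The largest draw with every box below 12 takes min(count, 11) from each wood; woods with fewer than 11 contribute all they have.
Σ min(cᵢ, 11) = 2 + 7 + 11 + 11 + 11 + 6 + 11 + 11 + 11 = 81.
Draw number 81 + 1 = 82 must push one box to 12.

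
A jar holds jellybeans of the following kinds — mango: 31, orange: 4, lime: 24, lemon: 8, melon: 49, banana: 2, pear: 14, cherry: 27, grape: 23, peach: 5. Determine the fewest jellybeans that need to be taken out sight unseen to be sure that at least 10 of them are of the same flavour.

74

Put each drawn jellybean into a box by flavour. The largest draw with every box below 10 takes min(count, 9) from each flavour; flavours with fewer than 9 contribute all they have.
Σ min(cᵢ, 9) = 9 + 4 + 9 + 8 + 9 + 2 + 9 + 9 + 9 + 5 = 73.
Draw number 73 + 1 = 74 must push one box to 10.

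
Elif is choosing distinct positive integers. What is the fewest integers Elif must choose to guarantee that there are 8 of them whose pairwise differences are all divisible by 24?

Integers whose pairwise differences are multiples of 24 are exactly those sharing a remainder mod 24. By pigeonhole, the 24 residue classes mod 24 are the pigeonholes.
With 168 integers one could put 7 in each residue class and have no class reach 8.
The 169th integer pushes some class to 8, so 24·7 + 1 = 169.

169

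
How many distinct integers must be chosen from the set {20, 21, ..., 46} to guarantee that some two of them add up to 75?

19

A set avoiding the sum 75 can contain at most one of each pair {x, 75−x}, plus the 9 elements whose complement lies outside the range.
The integers 20, …, 37 (18 of them) are such a set: any two sum to at least 20+21 = 41 and at most 36+37 = 73 < 75.
By pigeonhole, any 19th integer completes one of the 9 pairs, so 19 choices force a sum of 75.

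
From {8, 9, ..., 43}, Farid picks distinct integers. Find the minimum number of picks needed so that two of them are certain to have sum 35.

Two chosen integers sum to 35 exactly when both halves of some pair {x, 35−x} with 8 ≤ x ≤ 35−x ≤ 27 are chosen — 10 such pairs.
The remaining 16 elements (those with no distinct partner in range) can never complete a 35-sum, so the worst case takes all of them and one from each pair: 16 + 10 = 26.
By the pigeonhole principle, the 27th integer has to be the second member of some pair, so 26 + 1 = 27.

27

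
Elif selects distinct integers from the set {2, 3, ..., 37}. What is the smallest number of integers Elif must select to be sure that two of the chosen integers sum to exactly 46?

A set avoiding the sum 46 can contain at most one of each pair {x, 46−x}, plus the 8 elements whose complement lies outside the range or equal to its own complement.
The integers 2, …, 23 (22 of them) are such a set: any two sum to at least 2+3 = 5 and at most 22+23 = 45 < 46.
By the pigeonhole principle, any 23rd integer completes one of the 14 pairs, so 23 choices force a sum of 46.

23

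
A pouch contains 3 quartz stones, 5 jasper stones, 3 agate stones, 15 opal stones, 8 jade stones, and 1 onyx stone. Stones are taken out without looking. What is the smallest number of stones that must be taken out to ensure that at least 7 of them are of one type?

25

Put each drawn stone into a box by type. The largest draw with every box below 7 takes min(count, 6) from each type; types with fewer than 6 contribute all they have.
Σ min(cᵢ, 6) = 3 + 5 + 3 + 6 + 6 + 1 = 24.
Draw number 24 + 1 = 25 must push one box to 7.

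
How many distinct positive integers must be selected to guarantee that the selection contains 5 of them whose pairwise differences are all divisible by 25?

Integers whose pairwise differences are multiples of 25 are exactly those sharing a remainder mod 25. The 25 residue classes mod 25 are the pigeonholes.
With 100 integers one could put 4 in each residue class and have no class reach 5.
The 101st integer pushes some class to 5, so 25·4 + 1 = 101.

101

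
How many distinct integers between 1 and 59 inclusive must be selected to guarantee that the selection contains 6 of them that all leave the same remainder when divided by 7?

36

By pigeonhole, the 7 residue classes mod 7 are the pigeonholes.
With 35 integers one could put 5 in each residue class and have no class reach 6.
The 36th integer pushes some class to 6, so 7·5 + 1 = 36.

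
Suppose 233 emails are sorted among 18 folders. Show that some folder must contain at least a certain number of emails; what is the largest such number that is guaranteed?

13

By the pigeonhole principle, the 18 folders are the holes and the 233 emails are the pigeons.
If every folder held at most 12 emails, the total would be at most 18 × 12 = 216, which is less than 233.
So some folder holds at least ⌈233/18⌉ = 13 emails.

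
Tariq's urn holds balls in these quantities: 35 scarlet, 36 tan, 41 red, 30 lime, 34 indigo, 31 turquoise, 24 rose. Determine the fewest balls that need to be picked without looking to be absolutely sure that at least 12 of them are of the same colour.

An adversary could hand out at most 11 balls per colour: 11 + 11 + 11 + 11 + 11 + 11 + 11 = 77 balls and still no colour has 12.
By the pigeonhole principle, one more ball lands in a colour already at 11, so 78 draws are enough and 77 are not.

78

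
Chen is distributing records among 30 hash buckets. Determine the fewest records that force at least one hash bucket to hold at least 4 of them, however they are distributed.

91

With 90 records one could put exactly 3 in each of the 30 hash buckets, and no hash bucket would reach 4.
One more record must land in a hash bucket that already has 3, giving it 4.
So 30 × 3 + 1 = 91 records are required.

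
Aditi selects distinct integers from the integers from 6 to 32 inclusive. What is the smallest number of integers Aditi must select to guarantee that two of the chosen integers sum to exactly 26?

Two chosen integers sum to 26 exactly when both halves of some pair {x, 26−x} with 6 ≤ x ≤ 26−x ≤ 20 are chosen — 7 such pairs.
The remaining 13 elements (those with no distinct partner in range) can never complete a 26-sum, so the worst case takes all of them and one from each pair: 13 + 7 = 20.
The 21st integer has to be the second member of some pair, so 20 + 1 = 21.

21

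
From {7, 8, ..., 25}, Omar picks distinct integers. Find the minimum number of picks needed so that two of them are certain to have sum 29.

12

Two chosen integers sum to 29 exactly when both halves of some pair {x, 29−x} with 7 ≤ x ≤ 29−x ≤ 22 are chosen — 8 such pairs.
The remaining 3 elements (those with no distinct partner in range) can never complete a 29-sum, so the worst case takes all of them and one from each pair: 3 + 8 = 11.
By the pigeonhole principle, the 12th integer has to be the second member of some pair, so 11 + 1 = 12.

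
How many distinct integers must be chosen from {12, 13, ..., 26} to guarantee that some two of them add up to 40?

10

Group the elements by complementary pair {x, 40−x}: {14,26}, {15,25}, {16,24}, …, giving 6 two-element pairs; the single value 20 (it cannot pair with itself since the integers are distinct); and 2 integers whose partner 40−x falls outside [12,26].
Treating each of those 9 groups as a pigeonhole, one can pick one integer per group — 9 integers — with no two summing to 40.
The 10th integer lands in an occupied pair, forcing a sum of 40.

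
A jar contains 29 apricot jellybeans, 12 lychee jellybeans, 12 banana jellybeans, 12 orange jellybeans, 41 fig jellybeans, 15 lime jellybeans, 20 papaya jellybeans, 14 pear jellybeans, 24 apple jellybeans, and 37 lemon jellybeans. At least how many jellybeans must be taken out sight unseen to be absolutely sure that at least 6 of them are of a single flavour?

Pigeonhole: put each drawn jellybean into a box by flavour. The largest draw with every box below 6 takes min(count, 5) from each flavour.
Σ min(cᵢ, 5) = 5 + 5 + 5 + 5 + 5 + 5 + 5 + 5 + 5 + 5 = 50.
Draw number 50 + 1 = 51 must push one box to 6.

51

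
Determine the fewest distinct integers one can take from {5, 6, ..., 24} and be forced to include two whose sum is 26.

13

Two chosen integers sum to 26 exactly when both halves of some pair {x, 26−x} with 5 ≤ x ≤ 26−x ≤ 21 are chosen — 8 such pairs.
The remaining 4 elements (those with no distinct partner in range) can never complete a 26-sum, so the worst case takes all of them and one from each pair: 4 + 8 = 12.
Pigeonhole: the 13th integer has to be the second member of some pair, so 12 + 1 = 13.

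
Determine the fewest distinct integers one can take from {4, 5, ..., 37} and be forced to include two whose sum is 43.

Group the elements by complementary pair {x, 43−x}: {6,37}, {7,36}, {8,35}, …, giving 16 two-element pairs and 2 integers whose partner 43−x falls outside [4,37].
By pigeonhole, treating each of those 18 groups as a pigeonhole, one can pick one integer per group — 18 integers — with no two summing to 43.
The 19th integer lands in an occupied pair, forcing a sum of 43.

19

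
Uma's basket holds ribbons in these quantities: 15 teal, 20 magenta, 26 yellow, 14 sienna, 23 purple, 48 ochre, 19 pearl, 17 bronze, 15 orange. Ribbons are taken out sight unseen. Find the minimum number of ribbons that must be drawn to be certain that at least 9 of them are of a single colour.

By the pigeonhole principle, put each drawn ribbon into a box by colour. The largest draw with every box below 9 takes min(count, 8) from each colour.
Σ min(cᵢ, 8) = 8 + 8 + 8 + 8 + 8 + 8 + 8 + 8 + 8 = 72.
Draw number 72 + 1 = 73 must push one box to 9.

73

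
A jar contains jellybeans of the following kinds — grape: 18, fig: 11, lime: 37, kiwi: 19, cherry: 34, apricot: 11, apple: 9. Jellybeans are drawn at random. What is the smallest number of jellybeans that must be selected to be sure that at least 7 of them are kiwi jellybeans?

In the worst case for collecting kiwi jellybeans, every non-kiwi jellybean comes out first.
There are 18 + 11 + 37 + 34 + 11 + 9 = 120 non-kiwi jellybeans altogether.
After those, each further jellybean must be kiwi, so 120 + 7 = 127 draws guarantee 7 kiwi jellybeans.

127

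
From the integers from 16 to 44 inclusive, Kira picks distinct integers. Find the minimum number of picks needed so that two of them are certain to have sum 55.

18

Two chosen integers sum to 55 exactly when both halves of some pair {x, 55−x} with 16 ≤ x ≤ 55−x ≤ 39 are chosen — 12 such pairs.
The remaining 5 elements (those with no distinct partner in range) can never complete a 55-sum, so the worst case takes all of them and one from each pair: 5 + 12 = 17.
The 18th integer has to be the second member of some pair, so 17 + 1 = 18.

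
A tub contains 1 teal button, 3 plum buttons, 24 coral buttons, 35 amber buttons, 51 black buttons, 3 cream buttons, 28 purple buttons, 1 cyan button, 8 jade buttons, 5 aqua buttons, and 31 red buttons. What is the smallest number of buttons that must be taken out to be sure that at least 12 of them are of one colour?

77

An adversary could hand out at most 11 buttons per colour (6 colours run out sooner): 1 + 3 + 11 + 11 + 11 + 3 + 11 + 1 + 8 + 5 + 11 = 76 buttons and still no colour has 12.
One more button lands in a colour already at 11, so 77 draws are enough and 76 are not.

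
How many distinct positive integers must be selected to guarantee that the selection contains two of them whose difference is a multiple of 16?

Integers whose pairwise differences are multiples of 16 are exactly those sharing a remainder mod 16. The 16 residue classes mod 16 are the pigeonholes.
With 16 integers one could put 1 in each residue class and have no class reach 2.
The 17th integer pushes some class to 2, so 16·1 + 1 = 17.

17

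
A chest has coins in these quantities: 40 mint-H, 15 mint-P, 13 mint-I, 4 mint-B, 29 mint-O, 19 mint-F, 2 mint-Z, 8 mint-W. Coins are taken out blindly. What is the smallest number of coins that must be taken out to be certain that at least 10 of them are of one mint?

60

Put each drawn coin into a box by mint. The largest draw with every box below 10 takes min(count, 9) from each mint; mints with fewer than 9 contribute all they have.
Σ min(cᵢ, 9) = 9 + 9 + 9 + 4 + 9 + 9 + 2 + 8 = 59.
Draw number 59 + 1 = 60 must push one box to 10.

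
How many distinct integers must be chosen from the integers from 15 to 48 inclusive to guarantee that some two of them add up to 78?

26

A set avoiding the sum 78 can contain at most one of each pair {x, 78−x}, plus the 16 elements whose complement lies outside the range or equal to its own complement.
The integers 15, …, 39 (25 of them) are such a set: any two sum to at least 15+16 = 31 and at most 38+39 = 77 < 78.
Any 26th integer completes one of the 9 pairs, so 26 choices force a sum of 78.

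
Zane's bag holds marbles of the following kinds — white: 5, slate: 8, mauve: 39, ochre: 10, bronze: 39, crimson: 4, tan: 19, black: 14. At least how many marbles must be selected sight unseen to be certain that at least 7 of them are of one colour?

Pigeonhole: put each drawn marble into a box by colour. The largest draw with every box below 7 takes min(count, 6) from each colour; colours with fewer than 6 contribute all they have.
Σ min(cᵢ, 6) = 5 + 6 + 6 + 6 + 6 + 4 + 6 + 6 = 45.
Draw number 45 + 1 = 46 must push one box to 7.

46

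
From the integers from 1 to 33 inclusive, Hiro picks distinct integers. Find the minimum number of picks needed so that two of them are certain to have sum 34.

Two chosen integers sum to 34 exactly when both halves of some pair {x, 34−x} with 1 ≤ x ≤ 34−x ≤ 33 are chosen — 16 such pairs.
The remaining 1 element (those with no distinct partner in range) can never complete a 34-sum, so the worst case takes all of them and one from each pair: 1 + 16 = 17.
By pigeonhole, the 18th integer has to be the second member of some pair, so 17 + 1 = 18.

18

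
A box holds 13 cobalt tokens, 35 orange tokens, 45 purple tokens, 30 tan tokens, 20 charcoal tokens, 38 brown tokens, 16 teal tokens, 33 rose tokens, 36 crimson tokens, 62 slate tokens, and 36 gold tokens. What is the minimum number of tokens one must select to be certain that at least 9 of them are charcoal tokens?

353

In the worst case for collecting charcoal tokens, every non-charcoal token comes out first.
There are 13 + 35 + 45 + 30 + 38 + 16 + 33 + 36 + 62 + 36 = 344 non-charcoal tokens altogether.
After those, each further token must be charcoal, so 344 + 9 = 353 draws guarantee 9 charcoal tokens.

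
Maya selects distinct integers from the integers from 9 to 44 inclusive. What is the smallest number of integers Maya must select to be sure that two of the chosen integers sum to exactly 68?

27

A set avoiding the sum 68 can contain at most one of each pair {x, 68−x}, plus the 16 elements whose complement lies outside the range or equal to its own complement.
The integers 9, …, 34 (26 of them) are such a set: any two sum to at least 9+10 = 19 and at most 33+34 = 67 < 68.
By the pigeonhole principle, any 27th integer completes one of the 10 pairs, so 27 choices force a sum of 68.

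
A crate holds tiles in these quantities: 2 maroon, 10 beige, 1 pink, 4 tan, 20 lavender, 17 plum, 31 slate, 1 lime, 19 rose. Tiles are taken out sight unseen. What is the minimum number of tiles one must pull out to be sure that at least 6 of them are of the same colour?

34

By the pigeonhole principle, the 9 colours are the holes; the tiles drawn are the pigeons.
To avoid 6 of any one colour, the worst case takes at most 5 of each colour, or every tile of a colour that has fewer than 5.
That gives 2 + 5 + 1 + 4 + 5 + 5 + 5 + 1 + 5 = 33 tiles with no colour reaching 6.
The next tile forces some colour to 6, so 33 + 1 = 34.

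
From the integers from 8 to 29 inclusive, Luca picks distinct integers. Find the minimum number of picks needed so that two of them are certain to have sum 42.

Group the elements by complementary pair {x, 42−x}: {13,29}, {14,28}, {15,27}, …, giving 8 two-element pairs, the single value 21 (it cannot pair with itself since the integers are distinct), and 5 integers whose partner 42−x falls outside [8,29].
By the pigeonhole principle, treating each of those 14 groups as a pigeonhole, one can pick one integer per group — 14 integers — with no two summing to 42.
The 15th integer lands in an occupied pair, forcing a sum of 42.

15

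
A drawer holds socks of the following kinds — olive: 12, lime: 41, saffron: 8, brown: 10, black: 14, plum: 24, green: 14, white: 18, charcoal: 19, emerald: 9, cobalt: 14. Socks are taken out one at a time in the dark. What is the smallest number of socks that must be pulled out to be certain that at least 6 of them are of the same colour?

Put each drawn sock into a box by colour. The largest draw with every box below 6 takes min(count, 5) from each colour.
Σ min(cᵢ, 5) = 5 + 5 + 5 + 5 + 5 + 5 + 5 + 5 + 5 + 5 + 5 = 55.
Draw number 55 + 1 = 56 must push one box to 6.

56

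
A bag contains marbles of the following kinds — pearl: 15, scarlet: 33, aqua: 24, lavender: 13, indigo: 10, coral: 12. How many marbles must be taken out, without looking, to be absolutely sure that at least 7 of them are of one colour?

Pigeonhole: the 6 colours are the holes; the marbles drawn are the pigeons.
To avoid 7 of any one colour, the worst case takes at most 6 of each colour.
That gives 6 + 6 + 6 + 6 + 6 + 6 = 36 marbles with no colour reaching 7.
The next marble forces some colour to 7, so 36 + 1 = 37.

37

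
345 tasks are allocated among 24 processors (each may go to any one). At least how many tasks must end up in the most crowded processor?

15

The 24 processors are the holes and the 345 tasks are the pigeons.
If every processor held at most 14 tasks, the total would be at most 24 × 14 = 336, which is less than 345.
So some processor holds at least ⌈345/24⌉ = 15 tasks.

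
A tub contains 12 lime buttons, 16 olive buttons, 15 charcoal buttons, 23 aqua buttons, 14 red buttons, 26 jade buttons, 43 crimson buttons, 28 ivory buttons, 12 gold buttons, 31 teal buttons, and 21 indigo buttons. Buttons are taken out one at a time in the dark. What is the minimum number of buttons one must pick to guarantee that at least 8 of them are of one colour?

Put each drawn button into a box by colour. The largest draw with every box below 8 takes min(count, 7) from each colour.
Σ min(cᵢ, 7) = 7 + 7 + 7 + 7 + 7 + 7 + 7 + 7 + 7 + 7 + 7 = 77.
Draw number 77 + 1 = 78 must push one box to 8.

78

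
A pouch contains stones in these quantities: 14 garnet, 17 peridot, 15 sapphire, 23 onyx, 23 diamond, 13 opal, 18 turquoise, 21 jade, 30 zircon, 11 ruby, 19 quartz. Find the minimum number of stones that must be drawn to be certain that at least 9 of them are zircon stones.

In the worst case for collecting zircon stones, every non-zircon stone comes out first.
There are 14 + 17 + 15 + 23 + 23 + 13 + 18 + 21 + 11 + 19 = 174 non-zircon stones altogether.
After those, each further stone must be zircon, so 174 + 9 = 183 draws guarantee 9 zircon stones.

183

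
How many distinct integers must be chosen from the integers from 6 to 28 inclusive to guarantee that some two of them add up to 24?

18

A set avoiding the sum 24 can contain at most one of each pair {x, 24−x}, plus the 11 elements whose complement lies outside the range or equal to its own complement.
The integers 12, …, 28 (17 of them) are such a set: any two sum to at least 12+13 = 25 > 24.
Any 18th integer completes one of the 6 pairs, so 18 choices force a sum of 24.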